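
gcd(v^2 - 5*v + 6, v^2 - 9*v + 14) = v - 2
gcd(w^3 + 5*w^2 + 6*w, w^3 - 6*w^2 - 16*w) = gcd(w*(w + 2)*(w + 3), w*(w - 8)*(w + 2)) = w^2 + 2*w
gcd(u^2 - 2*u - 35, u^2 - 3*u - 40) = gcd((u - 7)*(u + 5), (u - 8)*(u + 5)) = u + 5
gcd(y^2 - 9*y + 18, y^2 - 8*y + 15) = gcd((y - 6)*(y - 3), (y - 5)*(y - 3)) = y - 3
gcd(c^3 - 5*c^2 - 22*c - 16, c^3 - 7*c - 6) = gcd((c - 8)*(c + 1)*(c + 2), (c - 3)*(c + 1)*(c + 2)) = c^2 + 3*c + 2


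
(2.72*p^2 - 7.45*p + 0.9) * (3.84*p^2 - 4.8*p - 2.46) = 10.4448*p^4 - 41.664*p^3 + 32.5248*p^2 + 14.007*p - 2.214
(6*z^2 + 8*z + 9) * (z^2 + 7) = 6*z^4 + 8*z^3 + 51*z^2 + 56*z + 63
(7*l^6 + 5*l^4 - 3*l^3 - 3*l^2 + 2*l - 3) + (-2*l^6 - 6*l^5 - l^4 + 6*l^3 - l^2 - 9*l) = 5*l^6 - 6*l^5 + 4*l^4 + 3*l^3 - 4*l^2 - 7*l - 3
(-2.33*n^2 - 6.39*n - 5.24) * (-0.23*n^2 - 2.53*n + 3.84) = 0.5359*n^4 + 7.3646*n^3 + 8.4247*n^2 - 11.2804*n - 20.1216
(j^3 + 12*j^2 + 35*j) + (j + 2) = j^3 + 12*j^2 + 36*j + 2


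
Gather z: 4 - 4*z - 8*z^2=-8*z^2 - 4*z + 4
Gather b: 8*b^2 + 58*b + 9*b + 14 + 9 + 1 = 8*b^2 + 67*b + 24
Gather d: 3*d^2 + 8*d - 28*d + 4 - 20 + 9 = 3*d^2 - 20*d - 7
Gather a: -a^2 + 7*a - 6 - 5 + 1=-a^2 + 7*a - 10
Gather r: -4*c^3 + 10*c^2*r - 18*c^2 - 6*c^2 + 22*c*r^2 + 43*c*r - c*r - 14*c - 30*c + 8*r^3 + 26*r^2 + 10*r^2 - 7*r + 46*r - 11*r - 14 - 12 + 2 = -4*c^3 - 24*c^2 - 44*c + 8*r^3 + r^2*(22*c + 36) + r*(10*c^2 + 42*c + 28) - 24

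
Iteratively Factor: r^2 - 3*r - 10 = (r + 2)*(r - 5)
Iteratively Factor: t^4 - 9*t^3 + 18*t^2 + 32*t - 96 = (t + 2)*(t^3 - 11*t^2 + 40*t - 48) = (t - 4)*(t + 2)*(t^2 - 7*t + 12) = (t - 4)^2*(t + 2)*(t - 3)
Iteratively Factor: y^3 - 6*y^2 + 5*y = (y)*(y^2 - 6*y + 5) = y*(y - 1)*(y - 5)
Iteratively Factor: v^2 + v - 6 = (v - 2)*(v + 3)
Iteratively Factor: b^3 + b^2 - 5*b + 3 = (b + 3)*(b^2 - 2*b + 1) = (b - 1)*(b + 3)*(b - 1)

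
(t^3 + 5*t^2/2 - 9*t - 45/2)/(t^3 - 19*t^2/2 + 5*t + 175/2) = (t^2 - 9)/(t^2 - 12*t + 35)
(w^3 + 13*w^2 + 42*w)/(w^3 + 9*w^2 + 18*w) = (w + 7)/(w + 3)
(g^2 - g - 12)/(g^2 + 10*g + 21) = (g - 4)/(g + 7)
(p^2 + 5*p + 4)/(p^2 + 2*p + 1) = (p + 4)/(p + 1)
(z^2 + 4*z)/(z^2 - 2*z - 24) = z/(z - 6)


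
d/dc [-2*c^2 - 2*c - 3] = -4*c - 2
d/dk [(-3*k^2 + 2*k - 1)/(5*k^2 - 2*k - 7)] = 4*(-k^2 + 13*k - 4)/(25*k^4 - 20*k^3 - 66*k^2 + 28*k + 49)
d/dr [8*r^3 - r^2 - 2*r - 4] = 24*r^2 - 2*r - 2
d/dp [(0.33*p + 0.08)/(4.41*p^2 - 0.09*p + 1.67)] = (-1.4553*p^2 - 0.7056*p + 0.5583)/(19.4481*p^4 - 0.7938*p^3 + 14.7375*p^2 - 0.3006*p + 2.7889)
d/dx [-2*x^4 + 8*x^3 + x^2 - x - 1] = -8*x^3 + 24*x^2 + 2*x - 1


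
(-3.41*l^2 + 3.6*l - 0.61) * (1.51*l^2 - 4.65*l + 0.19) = -5.1491*l^4 + 21.2925*l^3 - 18.309*l^2 + 3.5205*l - 0.1159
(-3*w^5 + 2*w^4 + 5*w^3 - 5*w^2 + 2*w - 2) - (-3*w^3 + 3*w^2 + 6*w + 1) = -3*w^5 + 2*w^4 + 8*w^3 - 8*w^2 - 4*w - 3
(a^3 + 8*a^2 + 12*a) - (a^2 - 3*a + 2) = a^3 + 7*a^2 + 15*a - 2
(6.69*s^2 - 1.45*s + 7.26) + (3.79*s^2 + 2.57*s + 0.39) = 10.48*s^2 + 1.12*s + 7.65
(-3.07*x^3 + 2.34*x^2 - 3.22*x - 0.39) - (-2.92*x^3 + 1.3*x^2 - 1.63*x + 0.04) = -0.15*x^3 + 1.04*x^2 - 1.59*x - 0.43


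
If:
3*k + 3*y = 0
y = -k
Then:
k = -y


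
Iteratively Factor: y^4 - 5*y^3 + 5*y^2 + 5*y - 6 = (y - 1)*(y^3 - 4*y^2 + y + 6) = (y - 2)*(y - 1)*(y^2 - 2*y - 3) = (y - 3)*(y - 2)*(y - 1)*(y + 1)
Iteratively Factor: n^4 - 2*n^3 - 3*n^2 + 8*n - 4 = (n - 2)*(n^3 - 3*n + 2) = (n - 2)*(n - 1)*(n^2 + n - 2) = (n - 2)*(n - 1)*(n + 2)*(n - 1)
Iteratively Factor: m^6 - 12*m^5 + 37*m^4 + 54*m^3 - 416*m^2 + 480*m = (m - 4)*(m^5 - 8*m^4 + 5*m^3 + 74*m^2 - 120*m) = (m - 5)*(m - 4)*(m^4 - 3*m^3 - 10*m^2 + 24*m) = (m - 5)*(m - 4)*(m - 2)*(m^3 - m^2 - 12*m) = (m - 5)*(m - 4)*(m - 2)*(m + 3)*(m^2 - 4*m) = (m - 5)*(m - 4)^2*(m - 2)*(m + 3)*(m)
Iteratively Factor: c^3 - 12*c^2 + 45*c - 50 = (c - 2)*(c^2 - 10*c + 25) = (c - 5)*(c - 2)*(c - 5)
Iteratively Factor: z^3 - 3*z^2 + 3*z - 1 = (z - 1)*(z^2 - 2*z + 1) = (z - 1)^2*(z - 1)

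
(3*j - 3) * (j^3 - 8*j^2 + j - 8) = 3*j^4 - 27*j^3 + 27*j^2 - 27*j + 24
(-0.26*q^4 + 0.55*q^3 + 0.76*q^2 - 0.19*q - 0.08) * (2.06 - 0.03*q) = 0.0078*q^5 - 0.5521*q^4 + 1.1102*q^3 + 1.5713*q^2 - 0.389*q - 0.1648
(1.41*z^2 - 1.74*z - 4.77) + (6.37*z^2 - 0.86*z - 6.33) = 7.78*z^2 - 2.6*z - 11.1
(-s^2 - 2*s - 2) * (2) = -2*s^2 - 4*s - 4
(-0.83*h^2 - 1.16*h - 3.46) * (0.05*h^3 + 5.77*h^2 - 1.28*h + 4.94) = -0.0415*h^5 - 4.8471*h^4 - 5.8038*h^3 - 22.5796*h^2 - 1.3016*h - 17.0924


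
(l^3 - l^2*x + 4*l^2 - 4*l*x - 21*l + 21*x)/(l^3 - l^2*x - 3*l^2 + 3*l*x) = (l + 7)/l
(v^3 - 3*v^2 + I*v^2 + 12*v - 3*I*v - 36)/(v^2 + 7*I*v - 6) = (v^3 + v^2*(-3 + I) + 3*v*(4 - I) - 36)/(v^2 + 7*I*v - 6)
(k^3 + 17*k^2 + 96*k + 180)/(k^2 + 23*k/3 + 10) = 3*(k^2 + 11*k + 30)/(3*k + 5)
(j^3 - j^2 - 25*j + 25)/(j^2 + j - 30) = (j^2 + 4*j - 5)/(j + 6)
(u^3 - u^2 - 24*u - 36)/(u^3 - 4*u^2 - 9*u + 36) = (u^2 - 4*u - 12)/(u^2 - 7*u + 12)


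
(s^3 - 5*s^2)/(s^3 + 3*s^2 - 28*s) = s*(s - 5)/(s^2 + 3*s - 28)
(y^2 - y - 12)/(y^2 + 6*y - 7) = (y^2 - y - 12)/(y^2 + 6*y - 7)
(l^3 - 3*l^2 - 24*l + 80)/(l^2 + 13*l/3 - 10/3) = 3*(l^2 - 8*l + 16)/(3*l - 2)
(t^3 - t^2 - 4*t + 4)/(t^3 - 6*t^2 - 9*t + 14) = (t - 2)/(t - 7)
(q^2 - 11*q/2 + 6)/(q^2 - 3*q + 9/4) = 2*(q - 4)/(2*q - 3)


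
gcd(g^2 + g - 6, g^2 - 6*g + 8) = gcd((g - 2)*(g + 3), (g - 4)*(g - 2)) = g - 2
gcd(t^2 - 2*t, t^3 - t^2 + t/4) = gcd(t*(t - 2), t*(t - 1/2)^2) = t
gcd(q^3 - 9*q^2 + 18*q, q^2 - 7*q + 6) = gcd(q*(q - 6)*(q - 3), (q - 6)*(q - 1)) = q - 6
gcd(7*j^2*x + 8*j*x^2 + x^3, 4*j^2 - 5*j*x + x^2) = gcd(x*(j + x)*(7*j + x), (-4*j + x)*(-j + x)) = 1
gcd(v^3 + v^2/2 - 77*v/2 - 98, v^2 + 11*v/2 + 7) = v + 7/2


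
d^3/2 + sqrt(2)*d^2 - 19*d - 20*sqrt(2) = (d/2 + sqrt(2)/2)*(d - 4*sqrt(2))*(d + 5*sqrt(2))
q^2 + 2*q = q*(q + 2)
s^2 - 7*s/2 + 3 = (s - 2)*(s - 3/2)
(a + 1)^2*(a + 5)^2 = a^4 + 12*a^3 + 46*a^2 + 60*a + 25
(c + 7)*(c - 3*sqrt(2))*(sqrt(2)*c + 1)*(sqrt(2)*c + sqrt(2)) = 2*c^4 - 5*sqrt(2)*c^3 + 16*c^3 - 40*sqrt(2)*c^2 + 8*c^2 - 35*sqrt(2)*c - 48*c - 42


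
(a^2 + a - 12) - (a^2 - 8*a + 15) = 9*a - 27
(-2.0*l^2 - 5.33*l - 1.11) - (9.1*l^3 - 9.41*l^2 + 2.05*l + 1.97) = -9.1*l^3 + 7.41*l^2 - 7.38*l - 3.08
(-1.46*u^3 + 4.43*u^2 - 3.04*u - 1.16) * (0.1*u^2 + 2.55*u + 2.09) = -0.146*u^5 - 3.28*u^4 + 7.9411*u^3 + 1.3907*u^2 - 9.3116*u - 2.4244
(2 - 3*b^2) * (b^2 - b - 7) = -3*b^4 + 3*b^3 + 23*b^2 - 2*b - 14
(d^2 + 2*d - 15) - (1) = d^2 + 2*d - 16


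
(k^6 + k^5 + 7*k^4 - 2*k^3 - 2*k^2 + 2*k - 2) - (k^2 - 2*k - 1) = k^6 + k^5 + 7*k^4 - 2*k^3 - 3*k^2 + 4*k - 1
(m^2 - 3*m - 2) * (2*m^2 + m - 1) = 2*m^4 - 5*m^3 - 8*m^2 + m + 2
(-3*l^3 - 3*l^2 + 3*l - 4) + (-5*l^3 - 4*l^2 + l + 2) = -8*l^3 - 7*l^2 + 4*l - 2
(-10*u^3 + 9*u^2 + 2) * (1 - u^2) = 10*u^5 - 9*u^4 - 10*u^3 + 7*u^2 + 2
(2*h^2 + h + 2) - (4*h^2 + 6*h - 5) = -2*h^2 - 5*h + 7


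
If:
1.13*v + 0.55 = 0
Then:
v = -0.49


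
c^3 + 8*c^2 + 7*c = c*(c + 1)*(c + 7)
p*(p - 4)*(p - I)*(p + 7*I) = p^4 - 4*p^3 + 6*I*p^3 + 7*p^2 - 24*I*p^2 - 28*p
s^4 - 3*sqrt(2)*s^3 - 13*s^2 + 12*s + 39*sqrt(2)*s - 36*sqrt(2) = (s - 3)*(s - 1)*(s + 4)*(s - 3*sqrt(2))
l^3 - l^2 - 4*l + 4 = (l - 2)*(l - 1)*(l + 2)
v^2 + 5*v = v*(v + 5)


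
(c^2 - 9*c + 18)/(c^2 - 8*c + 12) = (c - 3)/(c - 2)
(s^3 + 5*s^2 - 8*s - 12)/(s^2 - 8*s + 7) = (s^3 + 5*s^2 - 8*s - 12)/(s^2 - 8*s + 7)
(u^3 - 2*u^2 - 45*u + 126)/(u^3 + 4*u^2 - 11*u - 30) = (u^2 + u - 42)/(u^2 + 7*u + 10)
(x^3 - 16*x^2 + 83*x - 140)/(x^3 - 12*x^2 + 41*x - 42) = (x^2 - 9*x + 20)/(x^2 - 5*x + 6)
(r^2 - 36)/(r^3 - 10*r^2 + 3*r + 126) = (r + 6)/(r^2 - 4*r - 21)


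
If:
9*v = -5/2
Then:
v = -5/18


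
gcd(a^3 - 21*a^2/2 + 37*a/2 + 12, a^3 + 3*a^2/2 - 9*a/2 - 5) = 1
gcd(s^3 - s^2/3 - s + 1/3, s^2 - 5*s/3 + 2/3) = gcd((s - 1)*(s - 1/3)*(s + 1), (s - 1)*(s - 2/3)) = s - 1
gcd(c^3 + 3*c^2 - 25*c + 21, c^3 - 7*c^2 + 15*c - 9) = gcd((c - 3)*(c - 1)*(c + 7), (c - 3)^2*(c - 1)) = c^2 - 4*c + 3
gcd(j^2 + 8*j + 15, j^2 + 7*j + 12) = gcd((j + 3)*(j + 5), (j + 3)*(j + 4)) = j + 3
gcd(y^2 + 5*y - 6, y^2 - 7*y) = 1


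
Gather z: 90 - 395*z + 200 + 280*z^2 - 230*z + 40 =280*z^2 - 625*z + 330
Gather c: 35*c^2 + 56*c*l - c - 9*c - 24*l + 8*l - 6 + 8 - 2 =35*c^2 + c*(56*l - 10) - 16*l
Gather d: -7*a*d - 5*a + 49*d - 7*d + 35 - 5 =-5*a + d*(42 - 7*a) + 30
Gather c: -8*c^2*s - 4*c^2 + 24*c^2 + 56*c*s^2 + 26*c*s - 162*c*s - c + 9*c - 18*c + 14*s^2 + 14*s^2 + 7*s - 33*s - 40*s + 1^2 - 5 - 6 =c^2*(20 - 8*s) + c*(56*s^2 - 136*s - 10) + 28*s^2 - 66*s - 10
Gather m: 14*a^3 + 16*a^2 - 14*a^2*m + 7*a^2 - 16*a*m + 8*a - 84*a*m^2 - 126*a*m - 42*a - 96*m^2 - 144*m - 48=14*a^3 + 23*a^2 - 34*a + m^2*(-84*a - 96) + m*(-14*a^2 - 142*a - 144) - 48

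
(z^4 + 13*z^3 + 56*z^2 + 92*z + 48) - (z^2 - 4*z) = z^4 + 13*z^3 + 55*z^2 + 96*z + 48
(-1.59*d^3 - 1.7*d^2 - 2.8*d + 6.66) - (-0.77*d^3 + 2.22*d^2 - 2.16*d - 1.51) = -0.82*d^3 - 3.92*d^2 - 0.64*d + 8.17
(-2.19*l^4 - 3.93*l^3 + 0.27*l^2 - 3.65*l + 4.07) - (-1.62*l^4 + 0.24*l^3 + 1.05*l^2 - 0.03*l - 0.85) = -0.57*l^4 - 4.17*l^3 - 0.78*l^2 - 3.62*l + 4.92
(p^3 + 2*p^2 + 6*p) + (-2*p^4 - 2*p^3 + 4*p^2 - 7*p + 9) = -2*p^4 - p^3 + 6*p^2 - p + 9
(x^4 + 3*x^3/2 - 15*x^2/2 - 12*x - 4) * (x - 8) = x^5 - 13*x^4/2 - 39*x^3/2 + 48*x^2 + 92*x + 32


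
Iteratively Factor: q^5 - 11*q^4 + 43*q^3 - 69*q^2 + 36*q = (q)*(q^4 - 11*q^3 + 43*q^2 - 69*q + 36) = q*(q - 3)*(q^3 - 8*q^2 + 19*q - 12) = q*(q - 3)^2*(q^2 - 5*q + 4) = q*(q - 4)*(q - 3)^2*(q - 1)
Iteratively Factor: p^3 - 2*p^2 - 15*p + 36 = (p + 4)*(p^2 - 6*p + 9) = (p - 3)*(p + 4)*(p - 3)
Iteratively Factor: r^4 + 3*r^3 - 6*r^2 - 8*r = (r)*(r^3 + 3*r^2 - 6*r - 8) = r*(r + 1)*(r^2 + 2*r - 8) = r*(r + 1)*(r + 4)*(r - 2)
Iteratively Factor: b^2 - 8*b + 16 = (b - 4)*(b - 4)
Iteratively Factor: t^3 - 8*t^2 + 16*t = (t)*(t^2 - 8*t + 16) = t*(t - 4)*(t - 4)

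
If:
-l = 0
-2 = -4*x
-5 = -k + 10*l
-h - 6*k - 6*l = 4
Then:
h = -34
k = 5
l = 0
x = 1/2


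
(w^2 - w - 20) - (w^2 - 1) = -w - 19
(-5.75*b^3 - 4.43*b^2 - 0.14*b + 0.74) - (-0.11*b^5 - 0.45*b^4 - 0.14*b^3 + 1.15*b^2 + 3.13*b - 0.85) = 0.11*b^5 + 0.45*b^4 - 5.61*b^3 - 5.58*b^2 - 3.27*b + 1.59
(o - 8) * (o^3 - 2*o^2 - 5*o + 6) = o^4 - 10*o^3 + 11*o^2 + 46*o - 48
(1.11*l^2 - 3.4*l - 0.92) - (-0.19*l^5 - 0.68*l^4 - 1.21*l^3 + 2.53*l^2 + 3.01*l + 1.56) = 0.19*l^5 + 0.68*l^4 + 1.21*l^3 - 1.42*l^2 - 6.41*l - 2.48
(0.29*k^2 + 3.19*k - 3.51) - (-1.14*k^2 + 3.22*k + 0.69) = 1.43*k^2 - 0.0300000000000002*k - 4.2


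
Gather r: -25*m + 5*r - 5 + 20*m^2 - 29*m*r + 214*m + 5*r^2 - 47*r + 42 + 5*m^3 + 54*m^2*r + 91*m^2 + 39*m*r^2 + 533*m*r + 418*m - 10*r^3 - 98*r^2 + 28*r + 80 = 5*m^3 + 111*m^2 + 607*m - 10*r^3 + r^2*(39*m - 93) + r*(54*m^2 + 504*m - 14) + 117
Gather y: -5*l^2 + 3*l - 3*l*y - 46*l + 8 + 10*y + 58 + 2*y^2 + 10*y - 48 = -5*l^2 - 43*l + 2*y^2 + y*(20 - 3*l) + 18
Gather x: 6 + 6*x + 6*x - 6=12*x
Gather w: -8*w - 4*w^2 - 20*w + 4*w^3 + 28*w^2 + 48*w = 4*w^3 + 24*w^2 + 20*w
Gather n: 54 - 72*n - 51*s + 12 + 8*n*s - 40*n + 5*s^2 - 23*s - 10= n*(8*s - 112) + 5*s^2 - 74*s + 56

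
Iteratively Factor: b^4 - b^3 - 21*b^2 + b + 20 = (b - 5)*(b^3 + 4*b^2 - b - 4) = (b - 5)*(b + 1)*(b^2 + 3*b - 4) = (b - 5)*(b + 1)*(b + 4)*(b - 1)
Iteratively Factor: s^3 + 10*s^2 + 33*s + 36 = (s + 3)*(s^2 + 7*s + 12) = (s + 3)*(s + 4)*(s + 3)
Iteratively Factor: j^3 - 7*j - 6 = (j + 2)*(j^2 - 2*j - 3) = (j + 1)*(j + 2)*(j - 3)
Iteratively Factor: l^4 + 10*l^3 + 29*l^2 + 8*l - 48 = (l - 1)*(l^3 + 11*l^2 + 40*l + 48) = (l - 1)*(l + 3)*(l^2 + 8*l + 16) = (l - 1)*(l + 3)*(l + 4)*(l + 4)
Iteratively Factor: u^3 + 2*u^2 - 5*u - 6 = (u + 3)*(u^2 - u - 2) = (u - 2)*(u + 3)*(u + 1)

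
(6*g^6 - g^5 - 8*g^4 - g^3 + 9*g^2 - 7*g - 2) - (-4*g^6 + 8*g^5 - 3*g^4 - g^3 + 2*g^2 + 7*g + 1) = 10*g^6 - 9*g^5 - 5*g^4 + 7*g^2 - 14*g - 3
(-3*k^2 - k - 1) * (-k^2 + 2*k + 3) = 3*k^4 - 5*k^3 - 10*k^2 - 5*k - 3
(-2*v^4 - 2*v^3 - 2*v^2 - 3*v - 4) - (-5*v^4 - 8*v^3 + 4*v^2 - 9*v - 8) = 3*v^4 + 6*v^3 - 6*v^2 + 6*v + 4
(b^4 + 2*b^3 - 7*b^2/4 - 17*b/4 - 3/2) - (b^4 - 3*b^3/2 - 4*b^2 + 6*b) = 7*b^3/2 + 9*b^2/4 - 41*b/4 - 3/2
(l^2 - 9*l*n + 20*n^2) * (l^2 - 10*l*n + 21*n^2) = l^4 - 19*l^3*n + 131*l^2*n^2 - 389*l*n^3 + 420*n^4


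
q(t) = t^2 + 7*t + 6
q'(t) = 2*t + 7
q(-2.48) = -5.21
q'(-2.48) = 2.04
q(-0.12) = 5.17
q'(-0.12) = 6.76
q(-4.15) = -5.83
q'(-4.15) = -1.30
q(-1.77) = -3.26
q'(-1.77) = 3.46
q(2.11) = 25.22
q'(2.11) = 11.22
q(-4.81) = -4.53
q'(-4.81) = -2.62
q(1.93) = 23.23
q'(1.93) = 10.86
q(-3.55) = -6.25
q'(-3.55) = -0.10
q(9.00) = 150.00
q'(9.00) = 25.00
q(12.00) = 234.00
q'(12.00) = 31.00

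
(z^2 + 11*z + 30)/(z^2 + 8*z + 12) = (z + 5)/(z + 2)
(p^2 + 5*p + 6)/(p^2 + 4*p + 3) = (p + 2)/(p + 1)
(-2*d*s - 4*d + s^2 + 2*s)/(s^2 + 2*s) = (-2*d + s)/s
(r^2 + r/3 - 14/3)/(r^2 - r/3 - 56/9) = 3*(r - 2)/(3*r - 8)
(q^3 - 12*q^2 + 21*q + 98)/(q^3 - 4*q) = (q^2 - 14*q + 49)/(q*(q - 2))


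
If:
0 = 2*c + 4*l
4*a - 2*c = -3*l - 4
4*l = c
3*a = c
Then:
No Solution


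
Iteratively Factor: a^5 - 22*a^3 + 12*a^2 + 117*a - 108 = (a - 1)*(a^4 + a^3 - 21*a^2 - 9*a + 108) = (a - 1)*(a + 3)*(a^3 - 2*a^2 - 15*a + 36) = (a - 1)*(a + 3)*(a + 4)*(a^2 - 6*a + 9) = (a - 3)*(a - 1)*(a + 3)*(a + 4)*(a - 3)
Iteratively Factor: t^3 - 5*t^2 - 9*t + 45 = (t + 3)*(t^2 - 8*t + 15) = (t - 3)*(t + 3)*(t - 5)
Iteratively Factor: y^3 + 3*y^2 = (y)*(y^2 + 3*y) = y^2*(y + 3)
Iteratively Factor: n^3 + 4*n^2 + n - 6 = (n - 1)*(n^2 + 5*n + 6) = (n - 1)*(n + 2)*(n + 3)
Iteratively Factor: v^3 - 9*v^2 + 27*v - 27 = (v - 3)*(v^2 - 6*v + 9) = (v - 3)^2*(v - 3)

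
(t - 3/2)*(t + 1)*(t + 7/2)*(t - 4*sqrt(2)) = t^4 - 4*sqrt(2)*t^3 + 3*t^3 - 12*sqrt(2)*t^2 - 13*t^2/4 - 21*t/4 + 13*sqrt(2)*t + 21*sqrt(2)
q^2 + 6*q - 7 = (q - 1)*(q + 7)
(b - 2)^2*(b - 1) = b^3 - 5*b^2 + 8*b - 4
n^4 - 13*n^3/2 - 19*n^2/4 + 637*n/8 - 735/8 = (n - 5)*(n - 7/2)*(n - 3/2)*(n + 7/2)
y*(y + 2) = y^2 + 2*y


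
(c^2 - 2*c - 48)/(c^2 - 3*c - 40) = (c + 6)/(c + 5)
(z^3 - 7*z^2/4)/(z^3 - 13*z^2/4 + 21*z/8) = 2*z/(2*z - 3)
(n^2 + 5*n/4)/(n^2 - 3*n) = (n + 5/4)/(n - 3)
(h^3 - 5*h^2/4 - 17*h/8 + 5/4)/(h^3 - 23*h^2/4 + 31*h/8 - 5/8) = (4*h^2 - 3*h - 10)/(4*h^2 - 21*h + 5)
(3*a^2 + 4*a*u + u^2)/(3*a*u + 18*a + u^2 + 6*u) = (a + u)/(u + 6)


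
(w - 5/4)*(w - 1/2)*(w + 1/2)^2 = w^4 - 3*w^3/4 - 7*w^2/8 + 3*w/16 + 5/32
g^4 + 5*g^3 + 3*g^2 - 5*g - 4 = (g - 1)*(g + 1)^2*(g + 4)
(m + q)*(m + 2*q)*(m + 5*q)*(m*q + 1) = m^4*q + 8*m^3*q^2 + m^3 + 17*m^2*q^3 + 8*m^2*q + 10*m*q^4 + 17*m*q^2 + 10*q^3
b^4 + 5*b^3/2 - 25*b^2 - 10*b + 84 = (b - 7/2)*(b - 2)*(b + 2)*(b + 6)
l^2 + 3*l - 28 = (l - 4)*(l + 7)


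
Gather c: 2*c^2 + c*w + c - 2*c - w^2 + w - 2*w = 2*c^2 + c*(w - 1) - w^2 - w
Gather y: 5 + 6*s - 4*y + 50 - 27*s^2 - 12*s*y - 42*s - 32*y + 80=-27*s^2 - 36*s + y*(-12*s - 36) + 135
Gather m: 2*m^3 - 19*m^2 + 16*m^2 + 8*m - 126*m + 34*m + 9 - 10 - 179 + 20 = 2*m^3 - 3*m^2 - 84*m - 160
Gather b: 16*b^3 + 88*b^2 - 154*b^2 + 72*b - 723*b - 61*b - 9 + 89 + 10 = 16*b^3 - 66*b^2 - 712*b + 90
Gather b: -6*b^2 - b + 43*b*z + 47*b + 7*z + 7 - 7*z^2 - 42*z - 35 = -6*b^2 + b*(43*z + 46) - 7*z^2 - 35*z - 28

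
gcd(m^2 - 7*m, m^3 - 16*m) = m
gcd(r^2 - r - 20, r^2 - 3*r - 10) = r - 5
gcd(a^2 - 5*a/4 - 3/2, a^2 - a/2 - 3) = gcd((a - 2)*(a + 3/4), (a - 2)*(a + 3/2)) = a - 2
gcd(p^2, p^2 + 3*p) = p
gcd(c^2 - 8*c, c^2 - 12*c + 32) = c - 8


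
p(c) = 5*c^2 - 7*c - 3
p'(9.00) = 83.00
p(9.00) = 339.00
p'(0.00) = -7.00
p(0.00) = -3.00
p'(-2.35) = -30.50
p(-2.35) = 41.06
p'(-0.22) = -9.20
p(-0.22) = -1.22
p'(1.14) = 4.40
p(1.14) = -4.48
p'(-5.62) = -63.20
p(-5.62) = 194.26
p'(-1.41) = -21.10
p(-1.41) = 16.81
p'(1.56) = 8.60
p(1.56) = -1.75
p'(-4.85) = -55.50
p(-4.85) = 148.56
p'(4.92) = 42.20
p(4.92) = 83.59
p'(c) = 10*c - 7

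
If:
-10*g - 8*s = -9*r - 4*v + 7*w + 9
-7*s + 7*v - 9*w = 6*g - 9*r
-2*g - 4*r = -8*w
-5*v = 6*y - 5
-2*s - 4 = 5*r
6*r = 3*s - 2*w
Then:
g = -5156/6075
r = -2336/6075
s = -1262/1215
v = -2177/1215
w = -91/225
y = 1696/729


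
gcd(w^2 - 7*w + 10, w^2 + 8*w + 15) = 1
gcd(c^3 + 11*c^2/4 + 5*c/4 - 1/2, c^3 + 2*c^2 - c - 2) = c^2 + 3*c + 2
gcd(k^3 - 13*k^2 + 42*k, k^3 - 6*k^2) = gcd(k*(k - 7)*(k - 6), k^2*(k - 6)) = k^2 - 6*k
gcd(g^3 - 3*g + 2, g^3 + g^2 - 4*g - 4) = g + 2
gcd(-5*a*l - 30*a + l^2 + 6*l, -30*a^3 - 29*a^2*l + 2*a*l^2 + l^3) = 5*a - l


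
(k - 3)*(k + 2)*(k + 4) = k^3 + 3*k^2 - 10*k - 24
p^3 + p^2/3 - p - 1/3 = (p - 1)*(p + 1/3)*(p + 1)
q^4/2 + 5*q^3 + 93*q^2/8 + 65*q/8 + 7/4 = (q/2 + 1)*(q + 1/2)^2*(q + 7)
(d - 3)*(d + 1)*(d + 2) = d^3 - 7*d - 6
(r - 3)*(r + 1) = r^2 - 2*r - 3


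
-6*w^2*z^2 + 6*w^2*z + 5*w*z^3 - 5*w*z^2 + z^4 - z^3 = z*(-w + z)*(6*w + z)*(z - 1)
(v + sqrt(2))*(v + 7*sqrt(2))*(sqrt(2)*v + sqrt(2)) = sqrt(2)*v^3 + sqrt(2)*v^2 + 16*v^2 + 16*v + 14*sqrt(2)*v + 14*sqrt(2)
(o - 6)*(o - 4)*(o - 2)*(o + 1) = o^4 - 11*o^3 + 32*o^2 - 4*o - 48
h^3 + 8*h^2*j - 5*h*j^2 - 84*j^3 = (h - 3*j)*(h + 4*j)*(h + 7*j)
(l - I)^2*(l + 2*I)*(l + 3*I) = l^4 + 3*I*l^3 + 3*l^2 + 7*I*l + 6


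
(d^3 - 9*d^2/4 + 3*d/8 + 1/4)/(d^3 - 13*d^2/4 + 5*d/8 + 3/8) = (d - 2)/(d - 3)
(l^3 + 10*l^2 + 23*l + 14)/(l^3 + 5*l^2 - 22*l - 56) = (l + 1)/(l - 4)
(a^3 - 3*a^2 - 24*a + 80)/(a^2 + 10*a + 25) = (a^2 - 8*a + 16)/(a + 5)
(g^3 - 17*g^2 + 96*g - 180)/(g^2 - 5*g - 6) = (g^2 - 11*g + 30)/(g + 1)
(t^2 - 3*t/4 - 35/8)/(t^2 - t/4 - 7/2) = (t - 5/2)/(t - 2)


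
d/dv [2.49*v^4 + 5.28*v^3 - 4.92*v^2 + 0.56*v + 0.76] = 9.96*v^3 + 15.84*v^2 - 9.84*v + 0.56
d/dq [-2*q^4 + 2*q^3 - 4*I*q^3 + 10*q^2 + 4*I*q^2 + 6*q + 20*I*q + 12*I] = -8*q^3 + q^2*(6 - 12*I) + q*(20 + 8*I) + 6 + 20*I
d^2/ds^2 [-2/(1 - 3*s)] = 36/(3*s - 1)^3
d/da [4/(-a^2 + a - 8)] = 4*(2*a - 1)/(a^2 - a + 8)^2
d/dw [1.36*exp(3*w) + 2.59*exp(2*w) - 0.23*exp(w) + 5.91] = (4.08*exp(2*w) + 5.18*exp(w) - 0.23)*exp(w)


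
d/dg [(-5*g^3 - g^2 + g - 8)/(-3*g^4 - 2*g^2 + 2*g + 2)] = ((15*g^2 + 2*g - 1)*(3*g^4 + 2*g^2 - 2*g - 2) - 2*(6*g^3 + 2*g - 1)*(5*g^3 + g^2 - g + 8))/(3*g^4 + 2*g^2 - 2*g - 2)^2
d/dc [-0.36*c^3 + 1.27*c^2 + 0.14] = c*(2.54 - 1.08*c)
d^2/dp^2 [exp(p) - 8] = exp(p)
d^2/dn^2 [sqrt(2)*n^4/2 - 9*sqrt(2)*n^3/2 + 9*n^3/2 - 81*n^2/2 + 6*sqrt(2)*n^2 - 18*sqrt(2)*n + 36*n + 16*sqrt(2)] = 6*sqrt(2)*n^2 - 27*sqrt(2)*n + 27*n - 81 + 12*sqrt(2)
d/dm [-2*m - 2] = -2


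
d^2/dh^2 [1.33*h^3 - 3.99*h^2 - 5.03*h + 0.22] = 7.98*h - 7.98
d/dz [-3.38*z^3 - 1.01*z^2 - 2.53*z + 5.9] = -10.14*z^2 - 2.02*z - 2.53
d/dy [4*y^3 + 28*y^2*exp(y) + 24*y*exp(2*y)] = 28*y^2*exp(y) + 12*y^2 + 48*y*exp(2*y) + 56*y*exp(y) + 24*exp(2*y)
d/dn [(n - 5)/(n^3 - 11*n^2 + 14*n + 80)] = 2*(3 - n)/(n^4 - 12*n^3 + 4*n^2 + 192*n + 256)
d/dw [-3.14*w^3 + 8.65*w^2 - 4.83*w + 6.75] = -9.42*w^2 + 17.3*w - 4.83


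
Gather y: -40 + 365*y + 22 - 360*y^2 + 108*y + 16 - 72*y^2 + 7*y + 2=-432*y^2 + 480*y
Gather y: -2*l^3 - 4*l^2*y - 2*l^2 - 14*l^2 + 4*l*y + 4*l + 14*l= -2*l^3 - 16*l^2 + 18*l + y*(-4*l^2 + 4*l)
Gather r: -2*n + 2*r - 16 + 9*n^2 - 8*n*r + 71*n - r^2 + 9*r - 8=9*n^2 + 69*n - r^2 + r*(11 - 8*n) - 24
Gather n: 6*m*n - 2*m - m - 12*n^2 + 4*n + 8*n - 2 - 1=-3*m - 12*n^2 + n*(6*m + 12) - 3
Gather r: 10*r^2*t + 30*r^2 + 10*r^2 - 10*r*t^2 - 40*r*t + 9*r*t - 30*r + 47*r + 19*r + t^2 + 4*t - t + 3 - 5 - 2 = r^2*(10*t + 40) + r*(-10*t^2 - 31*t + 36) + t^2 + 3*t - 4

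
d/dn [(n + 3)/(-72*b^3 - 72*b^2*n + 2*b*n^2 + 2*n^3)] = (-36*b^3 - 36*b^2*n + b*n^2 + n^3 - (n + 3)*(-36*b^2 + 2*b*n + 3*n^2))/(2*(36*b^3 + 36*b^2*n - b*n^2 - n^3)^2)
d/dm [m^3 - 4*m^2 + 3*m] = 3*m^2 - 8*m + 3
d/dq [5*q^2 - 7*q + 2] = 10*q - 7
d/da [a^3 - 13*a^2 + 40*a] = 3*a^2 - 26*a + 40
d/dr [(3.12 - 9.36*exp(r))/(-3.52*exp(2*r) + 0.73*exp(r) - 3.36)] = (-32.9472*exp(2*r) + 21.9648*exp(r) + 29.172)*exp(r)/(12.3904*exp(4*r) - 5.1392*exp(3*r) + 24.1873*exp(2*r) - 4.9056*exp(r) + 11.2896)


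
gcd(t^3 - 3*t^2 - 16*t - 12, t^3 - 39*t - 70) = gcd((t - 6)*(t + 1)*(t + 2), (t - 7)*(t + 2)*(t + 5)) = t + 2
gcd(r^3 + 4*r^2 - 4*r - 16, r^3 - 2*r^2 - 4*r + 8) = r^2 - 4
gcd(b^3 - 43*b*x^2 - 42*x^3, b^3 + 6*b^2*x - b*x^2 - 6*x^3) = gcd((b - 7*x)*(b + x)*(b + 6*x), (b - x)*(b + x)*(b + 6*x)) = b^2 + 7*b*x + 6*x^2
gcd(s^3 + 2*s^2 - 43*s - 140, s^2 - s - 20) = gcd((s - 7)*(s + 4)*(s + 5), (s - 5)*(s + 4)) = s + 4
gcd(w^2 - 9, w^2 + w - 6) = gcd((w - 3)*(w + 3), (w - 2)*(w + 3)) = w + 3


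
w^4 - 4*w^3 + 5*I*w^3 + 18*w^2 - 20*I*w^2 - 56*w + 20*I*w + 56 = (w - 2)^2*(w - 2*I)*(w + 7*I)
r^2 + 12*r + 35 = (r + 5)*(r + 7)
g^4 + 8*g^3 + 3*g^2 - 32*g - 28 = (g - 2)*(g + 1)*(g + 2)*(g + 7)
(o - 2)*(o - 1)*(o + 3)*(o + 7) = o^4 + 7*o^3 - 7*o^2 - 43*o + 42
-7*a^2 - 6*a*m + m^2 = (-7*a + m)*(a + m)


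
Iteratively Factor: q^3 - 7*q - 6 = (q + 1)*(q^2 - q - 6) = (q + 1)*(q + 2)*(q - 3)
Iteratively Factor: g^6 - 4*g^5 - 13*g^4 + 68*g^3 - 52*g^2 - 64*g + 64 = (g + 4)*(g^5 - 8*g^4 + 19*g^3 - 8*g^2 - 20*g + 16) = (g - 4)*(g + 4)*(g^4 - 4*g^3 + 3*g^2 + 4*g - 4) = (g - 4)*(g - 1)*(g + 4)*(g^3 - 3*g^2 + 4) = (g - 4)*(g - 2)*(g - 1)*(g + 4)*(g^2 - g - 2) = (g - 4)*(g - 2)^2*(g - 1)*(g + 4)*(g + 1)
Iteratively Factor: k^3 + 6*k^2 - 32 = (k + 4)*(k^2 + 2*k - 8) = (k + 4)^2*(k - 2)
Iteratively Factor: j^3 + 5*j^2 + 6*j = (j)*(j^2 + 5*j + 6) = j*(j + 2)*(j + 3)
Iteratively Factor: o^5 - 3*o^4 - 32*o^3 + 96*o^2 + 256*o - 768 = (o + 4)*(o^4 - 7*o^3 - 4*o^2 + 112*o - 192) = (o - 4)*(o + 4)*(o^3 - 3*o^2 - 16*o + 48) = (o - 4)^2*(o + 4)*(o^2 + o - 12) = (o - 4)^2*(o + 4)^2*(o - 3)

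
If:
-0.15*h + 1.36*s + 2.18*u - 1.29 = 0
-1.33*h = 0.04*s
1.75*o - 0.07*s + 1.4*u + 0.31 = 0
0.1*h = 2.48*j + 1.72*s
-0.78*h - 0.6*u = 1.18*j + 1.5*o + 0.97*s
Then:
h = -0.03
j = -0.77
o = -0.05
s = 1.10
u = -0.10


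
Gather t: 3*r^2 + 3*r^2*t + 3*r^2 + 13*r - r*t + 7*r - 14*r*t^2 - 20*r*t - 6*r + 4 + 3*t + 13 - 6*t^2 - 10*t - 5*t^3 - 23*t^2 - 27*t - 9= 6*r^2 + 14*r - 5*t^3 + t^2*(-14*r - 29) + t*(3*r^2 - 21*r - 34) + 8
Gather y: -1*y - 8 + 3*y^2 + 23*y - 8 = 3*y^2 + 22*y - 16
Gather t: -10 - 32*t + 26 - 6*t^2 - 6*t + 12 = -6*t^2 - 38*t + 28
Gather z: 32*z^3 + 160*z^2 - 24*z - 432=32*z^3 + 160*z^2 - 24*z - 432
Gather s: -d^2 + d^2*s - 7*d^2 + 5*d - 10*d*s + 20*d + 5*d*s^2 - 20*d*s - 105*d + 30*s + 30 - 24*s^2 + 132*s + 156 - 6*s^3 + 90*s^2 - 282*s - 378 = -8*d^2 - 80*d - 6*s^3 + s^2*(5*d + 66) + s*(d^2 - 30*d - 120) - 192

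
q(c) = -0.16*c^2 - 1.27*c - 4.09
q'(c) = -0.32*c - 1.27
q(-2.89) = -1.76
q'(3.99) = -2.55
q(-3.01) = -1.72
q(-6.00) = -2.23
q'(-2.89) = -0.35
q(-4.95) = -1.72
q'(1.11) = -1.63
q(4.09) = -11.96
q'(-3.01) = -0.31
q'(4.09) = -2.58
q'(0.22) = -1.34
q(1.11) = -5.70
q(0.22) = -4.38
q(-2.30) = -2.02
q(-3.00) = -1.72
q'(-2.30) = -0.53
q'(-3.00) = -0.31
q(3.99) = -11.70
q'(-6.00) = 0.65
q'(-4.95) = 0.31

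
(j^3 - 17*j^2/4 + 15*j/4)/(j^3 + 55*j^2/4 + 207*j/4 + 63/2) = j*(4*j^2 - 17*j + 15)/(4*j^3 + 55*j^2 + 207*j + 126)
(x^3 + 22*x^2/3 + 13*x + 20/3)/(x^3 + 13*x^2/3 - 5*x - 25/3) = (3*x + 4)/(3*x - 5)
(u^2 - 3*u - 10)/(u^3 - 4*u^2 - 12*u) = (u - 5)/(u*(u - 6))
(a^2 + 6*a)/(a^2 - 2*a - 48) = a/(a - 8)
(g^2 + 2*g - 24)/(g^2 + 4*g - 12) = (g - 4)/(g - 2)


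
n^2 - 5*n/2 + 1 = (n - 2)*(n - 1/2)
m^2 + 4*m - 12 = (m - 2)*(m + 6)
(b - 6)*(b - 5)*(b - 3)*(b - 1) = b^4 - 15*b^3 + 77*b^2 - 153*b + 90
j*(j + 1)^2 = j^3 + 2*j^2 + j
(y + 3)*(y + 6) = y^2 + 9*y + 18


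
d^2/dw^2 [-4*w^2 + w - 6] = -8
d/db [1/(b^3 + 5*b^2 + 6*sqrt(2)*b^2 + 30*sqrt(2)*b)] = (-3*b^2 - 12*sqrt(2)*b - 10*b - 30*sqrt(2))/(b^2*(b^2 + 5*b + 6*sqrt(2)*b + 30*sqrt(2))^2)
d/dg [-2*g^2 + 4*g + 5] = 4 - 4*g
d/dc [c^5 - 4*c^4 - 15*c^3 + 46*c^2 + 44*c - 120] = 5*c^4 - 16*c^3 - 45*c^2 + 92*c + 44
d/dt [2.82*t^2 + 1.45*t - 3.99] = 5.64*t + 1.45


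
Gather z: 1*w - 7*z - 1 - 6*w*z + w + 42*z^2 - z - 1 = 2*w + 42*z^2 + z*(-6*w - 8) - 2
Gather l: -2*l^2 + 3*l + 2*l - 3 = -2*l^2 + 5*l - 3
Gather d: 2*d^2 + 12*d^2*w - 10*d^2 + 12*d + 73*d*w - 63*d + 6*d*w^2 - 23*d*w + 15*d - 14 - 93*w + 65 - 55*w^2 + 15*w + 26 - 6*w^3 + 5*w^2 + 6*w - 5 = d^2*(12*w - 8) + d*(6*w^2 + 50*w - 36) - 6*w^3 - 50*w^2 - 72*w + 72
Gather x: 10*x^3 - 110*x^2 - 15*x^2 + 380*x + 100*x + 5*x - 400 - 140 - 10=10*x^3 - 125*x^2 + 485*x - 550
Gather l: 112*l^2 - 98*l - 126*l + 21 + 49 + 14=112*l^2 - 224*l + 84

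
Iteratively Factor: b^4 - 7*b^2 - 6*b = (b)*(b^3 - 7*b - 6) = b*(b + 2)*(b^2 - 2*b - 3) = b*(b - 3)*(b + 2)*(b + 1)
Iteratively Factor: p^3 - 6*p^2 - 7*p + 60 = (p - 4)*(p^2 - 2*p - 15) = (p - 4)*(p + 3)*(p - 5)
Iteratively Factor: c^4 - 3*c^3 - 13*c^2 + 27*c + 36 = (c - 3)*(c^3 - 13*c - 12) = (c - 4)*(c - 3)*(c^2 + 4*c + 3) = (c - 4)*(c - 3)*(c + 3)*(c + 1)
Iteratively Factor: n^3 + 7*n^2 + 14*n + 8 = (n + 2)*(n^2 + 5*n + 4) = (n + 2)*(n + 4)*(n + 1)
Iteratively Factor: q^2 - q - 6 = (q - 3)*(q + 2)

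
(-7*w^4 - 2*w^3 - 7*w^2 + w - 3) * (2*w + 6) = -14*w^5 - 46*w^4 - 26*w^3 - 40*w^2 - 18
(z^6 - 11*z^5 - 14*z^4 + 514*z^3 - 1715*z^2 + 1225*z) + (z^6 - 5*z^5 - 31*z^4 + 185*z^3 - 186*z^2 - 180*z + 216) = 2*z^6 - 16*z^5 - 45*z^4 + 699*z^3 - 1901*z^2 + 1045*z + 216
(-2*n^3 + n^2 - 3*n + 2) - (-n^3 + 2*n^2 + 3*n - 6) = -n^3 - n^2 - 6*n + 8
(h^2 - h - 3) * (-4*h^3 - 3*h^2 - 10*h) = -4*h^5 + h^4 + 5*h^3 + 19*h^2 + 30*h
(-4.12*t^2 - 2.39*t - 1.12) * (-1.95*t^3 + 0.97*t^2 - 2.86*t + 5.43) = 8.034*t^5 + 0.6641*t^4 + 11.6489*t^3 - 16.6226*t^2 - 9.7745*t - 6.0816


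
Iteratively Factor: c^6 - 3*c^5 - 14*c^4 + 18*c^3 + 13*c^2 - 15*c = (c + 3)*(c^5 - 6*c^4 + 4*c^3 + 6*c^2 - 5*c) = (c - 1)*(c + 3)*(c^4 - 5*c^3 - c^2 + 5*c) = (c - 1)^2*(c + 3)*(c^3 - 4*c^2 - 5*c) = (c - 5)*(c - 1)^2*(c + 3)*(c^2 + c) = c*(c - 5)*(c - 1)^2*(c + 3)*(c + 1)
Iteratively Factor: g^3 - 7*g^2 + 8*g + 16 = (g - 4)*(g^2 - 3*g - 4) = (g - 4)^2*(g + 1)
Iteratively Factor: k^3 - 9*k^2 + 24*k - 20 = (k - 2)*(k^2 - 7*k + 10) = (k - 2)^2*(k - 5)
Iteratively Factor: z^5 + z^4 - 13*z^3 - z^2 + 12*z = (z + 4)*(z^4 - 3*z^3 - z^2 + 3*z) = (z - 1)*(z + 4)*(z^3 - 2*z^2 - 3*z) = (z - 3)*(z - 1)*(z + 4)*(z^2 + z) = (z - 3)*(z - 1)*(z + 1)*(z + 4)*(z)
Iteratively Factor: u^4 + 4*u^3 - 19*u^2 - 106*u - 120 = (u - 5)*(u^3 + 9*u^2 + 26*u + 24) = (u - 5)*(u + 2)*(u^2 + 7*u + 12) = (u - 5)*(u + 2)*(u + 4)*(u + 3)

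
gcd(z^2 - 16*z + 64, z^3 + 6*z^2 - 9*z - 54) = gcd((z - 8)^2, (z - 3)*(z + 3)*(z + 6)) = 1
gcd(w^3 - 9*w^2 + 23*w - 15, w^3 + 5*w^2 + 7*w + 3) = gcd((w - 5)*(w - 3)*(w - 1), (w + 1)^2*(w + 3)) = 1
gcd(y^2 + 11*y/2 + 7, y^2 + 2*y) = y + 2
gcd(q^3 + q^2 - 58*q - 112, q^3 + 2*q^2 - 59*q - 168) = q^2 - q - 56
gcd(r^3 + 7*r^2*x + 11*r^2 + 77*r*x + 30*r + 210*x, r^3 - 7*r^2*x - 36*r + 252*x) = r + 6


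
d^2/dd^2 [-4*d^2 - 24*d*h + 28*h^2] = -8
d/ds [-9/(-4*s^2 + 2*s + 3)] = 18*(1 - 4*s)/(-4*s^2 + 2*s + 3)^2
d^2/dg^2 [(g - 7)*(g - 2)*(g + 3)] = 6*g - 12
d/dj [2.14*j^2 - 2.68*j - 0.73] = 4.28*j - 2.68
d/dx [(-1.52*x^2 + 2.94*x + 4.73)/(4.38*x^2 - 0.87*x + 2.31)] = (-11.5548*x^2 - 48.4572*x + 10.9065)/(19.1844*x^4 - 7.6212*x^3 + 20.9925*x^2 - 4.0194*x + 5.3361)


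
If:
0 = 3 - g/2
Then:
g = 6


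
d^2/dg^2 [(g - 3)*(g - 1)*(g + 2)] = 6*g - 4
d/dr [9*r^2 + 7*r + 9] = 18*r + 7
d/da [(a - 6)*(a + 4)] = 2*a - 2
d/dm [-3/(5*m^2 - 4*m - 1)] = 6*(5*m - 2)/(-5*m^2 + 4*m + 1)^2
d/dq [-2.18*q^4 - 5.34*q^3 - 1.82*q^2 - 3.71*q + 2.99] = -8.72*q^3 - 16.02*q^2 - 3.64*q - 3.71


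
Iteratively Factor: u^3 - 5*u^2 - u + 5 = (u - 5)*(u^2 - 1) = (u - 5)*(u + 1)*(u - 1)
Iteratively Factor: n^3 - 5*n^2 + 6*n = (n - 3)*(n^2 - 2*n) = n*(n - 3)*(n - 2)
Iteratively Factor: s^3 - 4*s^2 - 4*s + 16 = (s - 2)*(s^2 - 2*s - 8) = (s - 4)*(s - 2)*(s + 2)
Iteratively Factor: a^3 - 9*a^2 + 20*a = (a - 5)*(a^2 - 4*a) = (a - 5)*(a - 4)*(a)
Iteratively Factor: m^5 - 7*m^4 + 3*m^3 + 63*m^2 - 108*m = (m - 4)*(m^4 - 3*m^3 - 9*m^2 + 27*m) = (m - 4)*(m - 3)*(m^3 - 9*m) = m*(m - 4)*(m - 3)*(m^2 - 9) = m*(m - 4)*(m - 3)*(m + 3)*(m - 3)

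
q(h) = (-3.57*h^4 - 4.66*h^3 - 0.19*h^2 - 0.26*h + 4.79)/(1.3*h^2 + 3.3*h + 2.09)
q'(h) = (-2.6*h - 3.3)*(-3.57*h^4 - 4.66*h^3 - 0.19*h^2 - 0.26*h + 4.79)/(1.3*h^2 + 3.3*h + 2.09)^2 + (-14.28*h^3 - 13.98*h^2 - 0.38*h - 0.26)/(1.3*h^2 + 3.3*h + 2.09)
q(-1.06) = 111.91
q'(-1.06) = -1128.21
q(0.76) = 0.23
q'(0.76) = -3.01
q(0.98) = -0.51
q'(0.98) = -3.73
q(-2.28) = -27.83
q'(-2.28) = 18.16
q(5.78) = -75.66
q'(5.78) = -28.49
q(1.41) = -2.48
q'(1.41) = -5.50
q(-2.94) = -39.83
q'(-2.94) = 19.27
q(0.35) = 1.30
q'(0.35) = -2.40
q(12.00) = -358.71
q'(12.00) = -62.55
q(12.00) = -358.71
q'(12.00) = -62.55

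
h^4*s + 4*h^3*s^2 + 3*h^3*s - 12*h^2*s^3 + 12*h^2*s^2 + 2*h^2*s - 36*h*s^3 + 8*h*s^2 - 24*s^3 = (h + 2)*(h - 2*s)*(h + 6*s)*(h*s + s)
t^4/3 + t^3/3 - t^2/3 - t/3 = t*(t/3 + 1/3)*(t - 1)*(t + 1)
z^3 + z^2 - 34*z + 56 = (z - 4)*(z - 2)*(z + 7)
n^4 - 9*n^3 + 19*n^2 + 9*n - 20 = (n - 5)*(n - 4)*(n - 1)*(n + 1)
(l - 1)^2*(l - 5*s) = l^3 - 5*l^2*s - 2*l^2 + 10*l*s + l - 5*s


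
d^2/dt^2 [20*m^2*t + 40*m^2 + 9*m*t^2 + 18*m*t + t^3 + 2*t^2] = 18*m + 6*t + 4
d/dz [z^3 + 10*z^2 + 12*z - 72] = 3*z^2 + 20*z + 12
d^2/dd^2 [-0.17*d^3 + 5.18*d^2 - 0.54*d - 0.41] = 10.36 - 1.02*d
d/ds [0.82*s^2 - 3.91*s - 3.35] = 1.64*s - 3.91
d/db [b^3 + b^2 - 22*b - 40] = 3*b^2 + 2*b - 22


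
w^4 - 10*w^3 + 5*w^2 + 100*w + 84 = (w - 7)*(w - 6)*(w + 1)*(w + 2)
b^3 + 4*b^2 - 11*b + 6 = (b - 1)^2*(b + 6)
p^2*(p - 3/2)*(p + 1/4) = p^4 - 5*p^3/4 - 3*p^2/8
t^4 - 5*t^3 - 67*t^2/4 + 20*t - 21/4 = (t - 7)*(t - 1/2)^2*(t + 3)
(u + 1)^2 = u^2 + 2*u + 1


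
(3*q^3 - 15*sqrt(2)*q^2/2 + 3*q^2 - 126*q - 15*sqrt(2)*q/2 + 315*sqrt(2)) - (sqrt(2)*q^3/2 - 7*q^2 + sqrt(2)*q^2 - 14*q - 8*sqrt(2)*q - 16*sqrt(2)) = -sqrt(2)*q^3/2 + 3*q^3 - 17*sqrt(2)*q^2/2 + 10*q^2 - 112*q + sqrt(2)*q/2 + 331*sqrt(2)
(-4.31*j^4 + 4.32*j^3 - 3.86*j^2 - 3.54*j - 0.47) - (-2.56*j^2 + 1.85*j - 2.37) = -4.31*j^4 + 4.32*j^3 - 1.3*j^2 - 5.39*j + 1.9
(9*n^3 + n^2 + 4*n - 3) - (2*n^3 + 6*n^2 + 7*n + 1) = 7*n^3 - 5*n^2 - 3*n - 4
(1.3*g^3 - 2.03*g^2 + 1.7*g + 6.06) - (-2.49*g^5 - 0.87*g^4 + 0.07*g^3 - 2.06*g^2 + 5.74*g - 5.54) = 2.49*g^5 + 0.87*g^4 + 1.23*g^3 + 0.0300000000000002*g^2 - 4.04*g + 11.6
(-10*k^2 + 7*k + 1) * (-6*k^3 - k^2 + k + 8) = 60*k^5 - 32*k^4 - 23*k^3 - 74*k^2 + 57*k + 8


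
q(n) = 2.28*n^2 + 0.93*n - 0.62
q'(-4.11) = -17.81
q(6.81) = 111.45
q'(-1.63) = -6.50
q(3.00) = 22.69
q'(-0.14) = 0.29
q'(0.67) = 3.99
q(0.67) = 1.03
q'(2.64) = 12.97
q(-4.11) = 34.07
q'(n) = 4.56*n + 0.93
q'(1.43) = 7.45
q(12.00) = 338.86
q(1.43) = 5.37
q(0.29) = -0.16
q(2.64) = 17.73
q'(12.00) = 55.65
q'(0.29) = 2.25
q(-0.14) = -0.71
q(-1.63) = 3.92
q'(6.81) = 31.98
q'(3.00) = 14.61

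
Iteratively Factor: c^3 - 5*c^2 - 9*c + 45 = (c + 3)*(c^2 - 8*c + 15) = (c - 3)*(c + 3)*(c - 5)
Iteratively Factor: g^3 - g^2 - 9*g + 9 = (g - 1)*(g^2 - 9) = (g - 3)*(g - 1)*(g + 3)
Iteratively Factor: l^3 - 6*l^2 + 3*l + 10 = (l - 5)*(l^2 - l - 2) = (l - 5)*(l + 1)*(l - 2)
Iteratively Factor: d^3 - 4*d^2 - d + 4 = (d - 4)*(d^2 - 1) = (d - 4)*(d + 1)*(d - 1)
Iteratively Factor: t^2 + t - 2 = (t + 2)*(t - 1)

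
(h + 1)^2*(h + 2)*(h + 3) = h^4 + 7*h^3 + 17*h^2 + 17*h + 6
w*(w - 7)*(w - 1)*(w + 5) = w^4 - 3*w^3 - 33*w^2 + 35*w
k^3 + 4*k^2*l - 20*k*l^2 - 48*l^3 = (k - 4*l)*(k + 2*l)*(k + 6*l)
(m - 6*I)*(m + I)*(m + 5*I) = m^3 + 31*m + 30*I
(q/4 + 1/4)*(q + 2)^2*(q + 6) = q^4/4 + 11*q^3/4 + 19*q^2/2 + 13*q + 6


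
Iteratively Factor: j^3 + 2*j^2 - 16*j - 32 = (j + 2)*(j^2 - 16) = (j - 4)*(j + 2)*(j + 4)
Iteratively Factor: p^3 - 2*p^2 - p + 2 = (p - 2)*(p^2 - 1) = (p - 2)*(p + 1)*(p - 1)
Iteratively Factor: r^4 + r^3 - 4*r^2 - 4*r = (r - 2)*(r^3 + 3*r^2 + 2*r) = (r - 2)*(r + 1)*(r^2 + 2*r) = (r - 2)*(r + 1)*(r + 2)*(r)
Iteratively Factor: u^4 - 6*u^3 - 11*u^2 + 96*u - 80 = (u - 4)*(u^3 - 2*u^2 - 19*u + 20) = (u - 4)*(u + 4)*(u^2 - 6*u + 5) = (u - 5)*(u - 4)*(u + 4)*(u - 1)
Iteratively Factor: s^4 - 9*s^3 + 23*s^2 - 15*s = (s - 3)*(s^3 - 6*s^2 + 5*s) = (s - 5)*(s - 3)*(s^2 - s) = s*(s - 5)*(s - 3)*(s - 1)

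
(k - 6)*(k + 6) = k^2 - 36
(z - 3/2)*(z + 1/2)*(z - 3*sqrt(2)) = z^3 - 3*sqrt(2)*z^2 - z^2 - 3*z/4 + 3*sqrt(2)*z + 9*sqrt(2)/4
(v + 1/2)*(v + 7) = v^2 + 15*v/2 + 7/2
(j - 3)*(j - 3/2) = j^2 - 9*j/2 + 9/2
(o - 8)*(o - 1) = o^2 - 9*o + 8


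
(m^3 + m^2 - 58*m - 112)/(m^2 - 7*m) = (m^3 + m^2 - 58*m - 112)/(m*(m - 7))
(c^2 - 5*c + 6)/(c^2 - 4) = (c - 3)/(c + 2)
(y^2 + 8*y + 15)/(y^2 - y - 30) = (y + 3)/(y - 6)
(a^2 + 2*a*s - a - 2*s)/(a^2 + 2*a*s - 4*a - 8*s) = (a - 1)/(a - 4)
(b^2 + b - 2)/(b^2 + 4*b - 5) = (b + 2)/(b + 5)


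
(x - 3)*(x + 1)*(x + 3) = x^3 + x^2 - 9*x - 9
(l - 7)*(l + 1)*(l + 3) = l^3 - 3*l^2 - 25*l - 21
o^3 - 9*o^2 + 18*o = o*(o - 6)*(o - 3)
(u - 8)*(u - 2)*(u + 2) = u^3 - 8*u^2 - 4*u + 32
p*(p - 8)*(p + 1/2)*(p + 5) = p^4 - 5*p^3/2 - 83*p^2/2 - 20*p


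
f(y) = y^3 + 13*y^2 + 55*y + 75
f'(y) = 3*y^2 + 26*y + 55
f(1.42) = 182.18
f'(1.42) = 97.97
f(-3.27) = -0.81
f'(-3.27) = 2.06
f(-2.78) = 1.08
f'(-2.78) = 5.91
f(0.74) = 123.22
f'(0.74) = 75.88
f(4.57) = 693.30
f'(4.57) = 236.47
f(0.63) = 115.06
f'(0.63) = 72.57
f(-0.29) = 60.12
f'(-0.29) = 47.71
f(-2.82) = 0.86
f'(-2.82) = 5.54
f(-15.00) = -1200.00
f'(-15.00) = 340.00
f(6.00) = 1089.00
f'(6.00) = 319.00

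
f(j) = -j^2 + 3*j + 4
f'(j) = 3 - 2*j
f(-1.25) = -1.31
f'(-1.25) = 5.50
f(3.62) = 1.76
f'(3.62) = -4.24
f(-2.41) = -9.04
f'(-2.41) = 7.82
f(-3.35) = -17.27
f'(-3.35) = 9.70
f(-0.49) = 2.29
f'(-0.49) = 3.98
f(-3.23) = -16.12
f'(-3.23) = 9.46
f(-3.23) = -16.12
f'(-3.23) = 9.46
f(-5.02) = -36.26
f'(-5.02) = 13.04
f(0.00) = 4.00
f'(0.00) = 3.00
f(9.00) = -50.00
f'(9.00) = -15.00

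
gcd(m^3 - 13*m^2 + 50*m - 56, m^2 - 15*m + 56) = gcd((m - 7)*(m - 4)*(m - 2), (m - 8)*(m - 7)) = m - 7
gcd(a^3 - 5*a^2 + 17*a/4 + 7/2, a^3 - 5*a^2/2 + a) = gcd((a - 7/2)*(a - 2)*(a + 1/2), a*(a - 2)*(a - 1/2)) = a - 2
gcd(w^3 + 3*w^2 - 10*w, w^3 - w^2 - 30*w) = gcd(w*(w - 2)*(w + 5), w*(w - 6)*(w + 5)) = w^2 + 5*w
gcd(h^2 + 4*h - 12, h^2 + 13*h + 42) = h + 6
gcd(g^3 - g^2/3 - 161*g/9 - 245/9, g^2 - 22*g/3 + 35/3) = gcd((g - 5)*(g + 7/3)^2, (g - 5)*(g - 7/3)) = g - 5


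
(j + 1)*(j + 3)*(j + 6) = j^3 + 10*j^2 + 27*j + 18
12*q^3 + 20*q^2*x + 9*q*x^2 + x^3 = (q + x)*(2*q + x)*(6*q + x)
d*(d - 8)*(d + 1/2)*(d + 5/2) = d^4 - 5*d^3 - 91*d^2/4 - 10*d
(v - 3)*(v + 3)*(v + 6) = v^3 + 6*v^2 - 9*v - 54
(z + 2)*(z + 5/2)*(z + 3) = z^3 + 15*z^2/2 + 37*z/2 + 15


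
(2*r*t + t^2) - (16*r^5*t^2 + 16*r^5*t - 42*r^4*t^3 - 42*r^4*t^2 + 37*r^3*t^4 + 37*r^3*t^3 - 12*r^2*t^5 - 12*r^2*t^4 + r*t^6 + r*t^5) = -16*r^5*t^2 - 16*r^5*t + 42*r^4*t^3 + 42*r^4*t^2 - 37*r^3*t^4 - 37*r^3*t^3 + 12*r^2*t^5 + 12*r^2*t^4 - r*t^6 - r*t^5 + 2*r*t + t^2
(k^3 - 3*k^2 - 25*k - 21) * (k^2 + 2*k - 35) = k^5 - k^4 - 66*k^3 + 34*k^2 + 833*k + 735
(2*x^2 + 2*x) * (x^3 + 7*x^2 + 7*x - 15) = 2*x^5 + 16*x^4 + 28*x^3 - 16*x^2 - 30*x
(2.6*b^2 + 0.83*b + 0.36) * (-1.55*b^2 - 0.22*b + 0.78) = -4.03*b^4 - 1.8585*b^3 + 1.2874*b^2 + 0.5682*b + 0.2808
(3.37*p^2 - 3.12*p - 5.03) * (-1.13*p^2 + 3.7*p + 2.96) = -3.8081*p^4 + 15.9946*p^3 + 4.1151*p^2 - 27.8462*p - 14.8888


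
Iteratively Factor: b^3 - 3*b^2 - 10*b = (b - 5)*(b^2 + 2*b) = b*(b - 5)*(b + 2)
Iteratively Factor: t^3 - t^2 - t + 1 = (t + 1)*(t^2 - 2*t + 1) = (t - 1)*(t + 1)*(t - 1)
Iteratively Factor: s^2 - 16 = (s - 4)*(s + 4)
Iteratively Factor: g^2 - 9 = (g + 3)*(g - 3)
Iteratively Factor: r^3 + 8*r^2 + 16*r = (r)*(r^2 + 8*r + 16) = r*(r + 4)*(r + 4)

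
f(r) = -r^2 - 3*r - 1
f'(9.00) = -21.00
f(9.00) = -109.00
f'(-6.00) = 9.00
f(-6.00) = -19.00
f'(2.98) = -8.96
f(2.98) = -18.82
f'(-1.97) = 0.94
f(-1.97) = 1.03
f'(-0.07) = -2.86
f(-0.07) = -0.79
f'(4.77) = -12.54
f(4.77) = -38.06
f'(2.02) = -7.04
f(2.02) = -11.14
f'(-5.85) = 8.70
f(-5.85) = -17.67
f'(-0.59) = -1.82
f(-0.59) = 0.42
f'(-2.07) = 1.14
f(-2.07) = 0.93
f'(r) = -2*r - 3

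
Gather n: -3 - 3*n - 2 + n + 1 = -2*n - 4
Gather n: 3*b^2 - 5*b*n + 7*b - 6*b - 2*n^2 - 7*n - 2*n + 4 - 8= 3*b^2 + b - 2*n^2 + n*(-5*b - 9) - 4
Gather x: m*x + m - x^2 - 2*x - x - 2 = m - x^2 + x*(m - 3) - 2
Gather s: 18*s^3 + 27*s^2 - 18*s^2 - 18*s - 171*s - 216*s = 18*s^3 + 9*s^2 - 405*s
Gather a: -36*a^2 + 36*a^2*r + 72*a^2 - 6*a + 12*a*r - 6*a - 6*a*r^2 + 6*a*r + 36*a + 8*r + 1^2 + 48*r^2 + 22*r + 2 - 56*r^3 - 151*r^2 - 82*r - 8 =a^2*(36*r + 36) + a*(-6*r^2 + 18*r + 24) - 56*r^3 - 103*r^2 - 52*r - 5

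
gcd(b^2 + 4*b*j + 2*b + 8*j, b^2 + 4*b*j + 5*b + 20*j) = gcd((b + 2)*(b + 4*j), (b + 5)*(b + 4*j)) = b + 4*j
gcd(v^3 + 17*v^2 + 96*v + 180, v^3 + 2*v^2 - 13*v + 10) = v + 5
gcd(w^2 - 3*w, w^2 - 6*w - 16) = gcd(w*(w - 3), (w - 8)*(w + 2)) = 1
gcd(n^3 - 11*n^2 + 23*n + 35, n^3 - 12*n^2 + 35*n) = n^2 - 12*n + 35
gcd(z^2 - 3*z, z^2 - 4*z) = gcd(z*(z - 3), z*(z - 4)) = z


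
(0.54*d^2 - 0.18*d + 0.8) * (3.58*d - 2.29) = 1.9332*d^3 - 1.881*d^2 + 3.2762*d - 1.832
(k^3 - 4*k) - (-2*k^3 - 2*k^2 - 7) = 3*k^3 + 2*k^2 - 4*k + 7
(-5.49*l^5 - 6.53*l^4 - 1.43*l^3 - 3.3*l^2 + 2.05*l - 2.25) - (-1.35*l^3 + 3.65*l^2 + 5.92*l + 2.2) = -5.49*l^5 - 6.53*l^4 - 0.0799999999999998*l^3 - 6.95*l^2 - 3.87*l - 4.45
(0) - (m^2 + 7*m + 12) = -m^2 - 7*m - 12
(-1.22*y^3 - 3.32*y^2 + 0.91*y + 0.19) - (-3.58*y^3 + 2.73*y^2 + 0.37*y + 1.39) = 2.36*y^3 - 6.05*y^2 + 0.54*y - 1.2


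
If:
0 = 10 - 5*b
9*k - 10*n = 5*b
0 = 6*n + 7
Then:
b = 2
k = -5/27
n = -7/6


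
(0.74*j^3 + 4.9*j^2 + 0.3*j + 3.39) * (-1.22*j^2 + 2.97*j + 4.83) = -0.9028*j^5 - 3.7802*j^4 + 17.7612*j^3 + 20.4222*j^2 + 11.5173*j + 16.3737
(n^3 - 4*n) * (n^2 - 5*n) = n^5 - 5*n^4 - 4*n^3 + 20*n^2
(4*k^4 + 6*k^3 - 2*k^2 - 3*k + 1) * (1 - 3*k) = -12*k^5 - 14*k^4 + 12*k^3 + 7*k^2 - 6*k + 1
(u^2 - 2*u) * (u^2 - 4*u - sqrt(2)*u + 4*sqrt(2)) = u^4 - 6*u^3 - sqrt(2)*u^3 + 8*u^2 + 6*sqrt(2)*u^2 - 8*sqrt(2)*u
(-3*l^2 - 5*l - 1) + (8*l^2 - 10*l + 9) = 5*l^2 - 15*l + 8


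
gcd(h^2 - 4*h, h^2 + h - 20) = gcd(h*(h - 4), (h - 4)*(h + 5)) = h - 4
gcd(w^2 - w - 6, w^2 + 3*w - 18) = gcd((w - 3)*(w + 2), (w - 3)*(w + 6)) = w - 3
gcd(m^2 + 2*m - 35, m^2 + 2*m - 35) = m^2 + 2*m - 35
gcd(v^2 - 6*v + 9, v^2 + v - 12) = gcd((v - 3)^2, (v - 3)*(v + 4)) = v - 3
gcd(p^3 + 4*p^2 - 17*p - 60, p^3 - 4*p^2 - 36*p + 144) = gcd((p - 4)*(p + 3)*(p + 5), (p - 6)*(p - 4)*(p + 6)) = p - 4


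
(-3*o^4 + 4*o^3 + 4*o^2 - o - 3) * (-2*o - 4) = 6*o^5 + 4*o^4 - 24*o^3 - 14*o^2 + 10*o + 12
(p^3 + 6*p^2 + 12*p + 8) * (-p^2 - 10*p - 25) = -p^5 - 16*p^4 - 97*p^3 - 278*p^2 - 380*p - 200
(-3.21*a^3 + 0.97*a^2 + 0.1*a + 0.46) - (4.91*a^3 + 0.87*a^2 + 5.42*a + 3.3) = -8.12*a^3 + 0.1*a^2 - 5.32*a - 2.84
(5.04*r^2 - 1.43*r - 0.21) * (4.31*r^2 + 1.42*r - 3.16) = 21.7224*r^4 + 0.9935*r^3 - 18.8621*r^2 + 4.2206*r + 0.6636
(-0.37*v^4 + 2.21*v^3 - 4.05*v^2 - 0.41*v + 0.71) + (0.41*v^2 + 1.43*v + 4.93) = -0.37*v^4 + 2.21*v^3 - 3.64*v^2 + 1.02*v + 5.64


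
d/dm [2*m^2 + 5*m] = 4*m + 5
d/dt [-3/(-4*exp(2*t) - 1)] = -24*exp(2*t)/(4*exp(2*t) + 1)^2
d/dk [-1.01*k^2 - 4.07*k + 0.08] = -2.02*k - 4.07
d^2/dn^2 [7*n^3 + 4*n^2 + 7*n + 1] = 42*n + 8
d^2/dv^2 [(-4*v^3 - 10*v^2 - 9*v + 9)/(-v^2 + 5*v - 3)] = 6*(49*v^3 - 99*v^2 + 54*v + 9)/(v^6 - 15*v^5 + 84*v^4 - 215*v^3 + 252*v^2 - 135*v + 27)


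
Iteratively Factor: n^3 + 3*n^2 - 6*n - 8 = (n + 4)*(n^2 - n - 2) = (n + 1)*(n + 4)*(n - 2)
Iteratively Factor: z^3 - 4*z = (z)*(z^2 - 4) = z*(z + 2)*(z - 2)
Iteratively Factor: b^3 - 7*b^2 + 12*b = (b - 4)*(b^2 - 3*b) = (b - 4)*(b - 3)*(b)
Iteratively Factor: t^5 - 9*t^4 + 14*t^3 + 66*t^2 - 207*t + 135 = (t + 3)*(t^4 - 12*t^3 + 50*t^2 - 84*t + 45) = (t - 3)*(t + 3)*(t^3 - 9*t^2 + 23*t - 15) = (t - 5)*(t - 3)*(t + 3)*(t^2 - 4*t + 3) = (t - 5)*(t - 3)^2*(t + 3)*(t - 1)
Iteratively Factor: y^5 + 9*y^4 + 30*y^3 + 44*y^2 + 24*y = (y)*(y^4 + 9*y^3 + 30*y^2 + 44*y + 24) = y*(y + 2)*(y^3 + 7*y^2 + 16*y + 12) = y*(y + 2)^2*(y^2 + 5*y + 6) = y*(y + 2)^3*(y + 3)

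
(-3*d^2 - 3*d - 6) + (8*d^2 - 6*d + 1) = 5*d^2 - 9*d - 5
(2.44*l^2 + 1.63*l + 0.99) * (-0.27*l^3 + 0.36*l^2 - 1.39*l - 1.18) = -0.6588*l^5 + 0.4383*l^4 - 3.0721*l^3 - 4.7885*l^2 - 3.2995*l - 1.1682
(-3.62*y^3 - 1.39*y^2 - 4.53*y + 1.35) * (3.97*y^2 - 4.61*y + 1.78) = -14.3714*y^5 + 11.1699*y^4 - 18.0198*y^3 + 23.7686*y^2 - 14.2869*y + 2.403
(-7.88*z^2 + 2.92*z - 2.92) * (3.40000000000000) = -26.792*z^2 + 9.928*z - 9.928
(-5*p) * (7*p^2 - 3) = -35*p^3 + 15*p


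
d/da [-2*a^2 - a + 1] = -4*a - 1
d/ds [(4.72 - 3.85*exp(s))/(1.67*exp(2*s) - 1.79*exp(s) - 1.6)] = (6.4295*exp(2*s) - 15.7648*exp(s) + 14.6088)*exp(s)/(2.7889*exp(4*s) - 5.9786*exp(3*s) - 2.1399*exp(2*s) + 5.728*exp(s) + 2.56)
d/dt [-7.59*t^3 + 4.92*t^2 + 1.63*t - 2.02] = -22.77*t^2 + 9.84*t + 1.63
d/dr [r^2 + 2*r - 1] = 2*r + 2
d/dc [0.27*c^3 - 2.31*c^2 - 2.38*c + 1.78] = 0.81*c^2 - 4.62*c - 2.38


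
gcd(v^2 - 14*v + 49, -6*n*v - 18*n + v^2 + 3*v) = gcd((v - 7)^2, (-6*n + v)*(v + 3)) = 1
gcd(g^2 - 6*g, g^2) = g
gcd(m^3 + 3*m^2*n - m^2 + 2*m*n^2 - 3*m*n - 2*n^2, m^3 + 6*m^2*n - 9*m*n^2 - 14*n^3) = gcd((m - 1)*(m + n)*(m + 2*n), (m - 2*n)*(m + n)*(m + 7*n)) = m + n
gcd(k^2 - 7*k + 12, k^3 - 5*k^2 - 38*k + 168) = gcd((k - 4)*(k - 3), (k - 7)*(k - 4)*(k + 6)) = k - 4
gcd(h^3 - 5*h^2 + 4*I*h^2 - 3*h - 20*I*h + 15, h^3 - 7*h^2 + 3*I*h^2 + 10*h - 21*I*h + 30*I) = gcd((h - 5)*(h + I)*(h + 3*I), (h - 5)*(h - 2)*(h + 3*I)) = h^2 + h*(-5 + 3*I) - 15*I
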